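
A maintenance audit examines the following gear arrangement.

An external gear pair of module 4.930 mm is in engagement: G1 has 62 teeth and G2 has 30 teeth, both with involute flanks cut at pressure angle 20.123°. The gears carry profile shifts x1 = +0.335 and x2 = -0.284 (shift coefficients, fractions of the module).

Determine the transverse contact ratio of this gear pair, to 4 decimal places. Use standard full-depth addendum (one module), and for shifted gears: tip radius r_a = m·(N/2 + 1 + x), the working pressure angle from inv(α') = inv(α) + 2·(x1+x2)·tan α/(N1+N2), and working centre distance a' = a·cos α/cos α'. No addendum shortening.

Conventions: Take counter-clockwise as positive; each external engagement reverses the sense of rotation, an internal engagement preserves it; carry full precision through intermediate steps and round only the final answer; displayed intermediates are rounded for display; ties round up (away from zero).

1.7229

single-mesh involute tooth geometry (62T engaging 30T at module 4.930)
base radii: r_b1 = 143.500679, r_b2 = 69.435813
tip radii: r_a1 = 159.411550, r_a2 = 77.479880
inv(α') = inv(20.123°) + 2·(+0.335-0.284)·tan α/(62+30) = 0.01559691  ⇒  α' = 20.29477°
a' = a·cos α / cos α' = 226.7800·cos 20.123°/cos 20.29477° = 227.030404
action lengths: √(r_a1²−r_b1²) = 69.423319, √(r_a2²−r_b2²) = 34.377314
base pitch p_b = π·m·cos α = 14.542603
CR = (69.423319 + 34.377314 − 227.030404·sin 20.29477°)/14.542603 = 1.722878
contact ratio ≈ 1.7229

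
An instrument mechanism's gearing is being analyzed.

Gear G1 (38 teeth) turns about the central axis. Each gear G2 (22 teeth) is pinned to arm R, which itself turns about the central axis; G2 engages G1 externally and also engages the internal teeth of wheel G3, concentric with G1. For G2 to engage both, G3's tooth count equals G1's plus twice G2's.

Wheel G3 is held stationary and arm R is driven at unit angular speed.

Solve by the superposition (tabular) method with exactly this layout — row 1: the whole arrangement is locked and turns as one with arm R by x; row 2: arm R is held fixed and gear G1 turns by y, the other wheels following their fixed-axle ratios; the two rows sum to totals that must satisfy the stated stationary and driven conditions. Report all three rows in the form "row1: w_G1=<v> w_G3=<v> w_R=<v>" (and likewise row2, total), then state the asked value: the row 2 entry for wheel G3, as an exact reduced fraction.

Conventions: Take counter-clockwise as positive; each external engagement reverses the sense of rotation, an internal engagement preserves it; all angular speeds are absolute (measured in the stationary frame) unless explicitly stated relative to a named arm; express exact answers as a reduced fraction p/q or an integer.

row1: w_G1=1 w_G3=1 w_R=1
row2: w_G1=41/19 w_G3=-1 w_R=0
total: w_G1=60/19 w_G3=0 w_R=1
asked value: -1

topology: planetary set — G1 38T / G2 22T / G3 82T, arm = carrier (Willis)
row 1: whole set turns with the arm by x
row 2 (arm held, sun turns y): ω_ring = −(38/82)·y, ω_arm = 0
boundary: total ω_ring = x − (38/82)·y = 0 and total ω_arm = x = 1  ⇒  y = 41/19, x = 1
row 2 ring = −(38/82)·41/19 = -1
totals (row 1 + row 2): sun 1 + 41/19 = 60/19, ring 1 + (-1) = 0, arm 1 + 0 = 1
asked cell (row2, ring) = -1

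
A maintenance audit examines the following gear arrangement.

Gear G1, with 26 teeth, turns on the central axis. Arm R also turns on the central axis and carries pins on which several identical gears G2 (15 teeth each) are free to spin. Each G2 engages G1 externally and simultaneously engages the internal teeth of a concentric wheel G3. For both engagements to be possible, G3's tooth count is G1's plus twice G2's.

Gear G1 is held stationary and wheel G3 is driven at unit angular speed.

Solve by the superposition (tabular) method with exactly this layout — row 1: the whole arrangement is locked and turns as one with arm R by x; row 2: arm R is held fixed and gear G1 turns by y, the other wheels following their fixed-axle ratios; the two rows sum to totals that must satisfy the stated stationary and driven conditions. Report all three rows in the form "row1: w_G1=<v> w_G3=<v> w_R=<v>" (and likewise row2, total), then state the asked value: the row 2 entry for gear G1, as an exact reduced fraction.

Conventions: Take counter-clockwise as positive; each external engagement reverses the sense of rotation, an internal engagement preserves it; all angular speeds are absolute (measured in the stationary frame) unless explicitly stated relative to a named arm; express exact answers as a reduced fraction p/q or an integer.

row1: w_G1=28/41 w_G3=28/41 w_R=28/41
row2: w_G1=-28/41 w_G3=13/41 w_R=0
total: w_G1=0 w_G3=1 w_R=28/41
asked value: -28/41

class = planetary set [G3 = 26+2·15 = 56; Willis about the carrier]
row 1: whole set turns with the arm by x
row 2: sun turns y, ring = −(26/56)·y, arm 0
boundary: total ω_sun = x + y = 0 and total ω_ring = x − (26/56)·y = 1  ⇒  y = -28/41, x = 28/41
row 2 ring = −(26/56)·(-28/41) = 13/41
totals (row 1 + row 2): sun 28/41 + (-28/41) = 0, ring 28/41 + 13/41 = 1, arm 28/41 + 0 = 28/41
asked cell (row2, sun) = -28/41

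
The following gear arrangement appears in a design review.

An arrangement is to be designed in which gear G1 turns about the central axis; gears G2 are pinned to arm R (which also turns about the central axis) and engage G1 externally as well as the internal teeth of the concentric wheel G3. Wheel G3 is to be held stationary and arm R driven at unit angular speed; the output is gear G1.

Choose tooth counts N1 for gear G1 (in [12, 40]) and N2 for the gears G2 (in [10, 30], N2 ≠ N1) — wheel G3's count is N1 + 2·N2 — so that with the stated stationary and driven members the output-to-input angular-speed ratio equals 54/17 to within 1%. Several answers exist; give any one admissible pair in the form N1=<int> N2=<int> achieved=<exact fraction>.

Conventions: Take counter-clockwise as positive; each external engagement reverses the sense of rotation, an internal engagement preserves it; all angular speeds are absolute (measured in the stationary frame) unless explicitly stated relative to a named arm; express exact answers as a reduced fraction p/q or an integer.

N1=17 N2=10 achieved=54/17

design class (target 54/17): planetary set
Willis with ω_ring = 0: ω_sun/ω_arm = (N1+N3)/N1; set equal to 54/17  ⇒  N3/N1 = 54/17 − 1 = 37/17
N3 = N1 + 2·N2  ⇒  N2/N1 = (N3/N1 − 1)/2 = (37/17 − 1)/2 = 10/17
smallest multiple with N1 ≥ 12 and N2 ≥ 10: k = 1  ⇒  N1 = 1·17 = 17, N2 = 1·10 = 10 (N1 ≤ 40, N2 ≤ 30, N2 ≠ N1 ✓), N3 = 17 + 2·10 = 37
check: (N1+N3)/N1 with N1 = 17, N3 = 37 gives 54/17; |achieved − target| = 0 ≤ 27/850 ✓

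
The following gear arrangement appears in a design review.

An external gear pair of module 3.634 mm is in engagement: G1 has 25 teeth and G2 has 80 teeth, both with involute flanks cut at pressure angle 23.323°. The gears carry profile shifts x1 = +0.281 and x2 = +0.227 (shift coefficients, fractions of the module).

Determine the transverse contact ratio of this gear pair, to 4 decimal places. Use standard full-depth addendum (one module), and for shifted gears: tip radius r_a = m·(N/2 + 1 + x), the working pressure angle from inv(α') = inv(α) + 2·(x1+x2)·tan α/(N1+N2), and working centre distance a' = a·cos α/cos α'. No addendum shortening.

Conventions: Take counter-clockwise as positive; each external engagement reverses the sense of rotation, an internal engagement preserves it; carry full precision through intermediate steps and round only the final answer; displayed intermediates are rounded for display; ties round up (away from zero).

1.5041

single-mesh involute tooth geometry (25T engaging 80T at module 3.634)
base radii: r_b1 = 41.713211, r_b2 = 133.482275
tip radii: r_a1 = 50.080154, r_a2 = 149.818918
inv(α') = inv(23.323°) + 2·(+0.281+0.227)·tan α/(25+80) = 0.02825269  ⇒  α' = 24.53638°
a' = a·cos α / cos α' = 190.7850·cos 23.323°/cos 24.53638° = 192.586476
action lengths: √(r_a1²−r_b1²) = 27.713352, √(r_a2²−r_b2²) = 68.030806
base pitch p_b = π·m·cos α = 10.483673
CR = (27.713352 + 68.030806 − 192.586476·sin 24.53638°)/10.483673 = 1.504108
contact ratio ≈ 1.5041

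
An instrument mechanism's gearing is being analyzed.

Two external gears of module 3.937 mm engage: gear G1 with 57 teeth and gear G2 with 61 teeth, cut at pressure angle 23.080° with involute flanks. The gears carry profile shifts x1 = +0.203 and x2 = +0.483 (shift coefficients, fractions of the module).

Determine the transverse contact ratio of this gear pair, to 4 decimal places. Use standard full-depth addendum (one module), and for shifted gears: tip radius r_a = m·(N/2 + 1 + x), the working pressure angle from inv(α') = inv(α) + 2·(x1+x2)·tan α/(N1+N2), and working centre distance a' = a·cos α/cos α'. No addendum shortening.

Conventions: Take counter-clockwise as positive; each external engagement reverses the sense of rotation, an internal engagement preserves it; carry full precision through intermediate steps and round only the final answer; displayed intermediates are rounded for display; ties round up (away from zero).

class = single-mesh tooth geometry [involute pair 57T × 61T, m = 3.937]
base radii: r_b1 = 103.223471, r_b2 = 110.467224
tip radii: r_a1 = 116.940711, r_a2 = 125.917071
inv(α') = inv(23.080°) + 2·(+0.203+0.483)·tan α/(57+61) = 0.02825623  ⇒  α' = 24.53736°
a' = a·cos α / cos α' = 232.2830·cos 23.080°/cos 24.53736° = 234.904782
action lengths: √(r_a1²−r_b1²) = 54.954934, √(r_a2²−r_b2²) = 60.432617
base pitch p_b = π·m·cos α = 11.378460
CR = (54.954934 + 60.432617 − 234.904782·sin 24.53736°)/11.378460 = 1.567416
contact ratio ≈ 1.5674

1.5674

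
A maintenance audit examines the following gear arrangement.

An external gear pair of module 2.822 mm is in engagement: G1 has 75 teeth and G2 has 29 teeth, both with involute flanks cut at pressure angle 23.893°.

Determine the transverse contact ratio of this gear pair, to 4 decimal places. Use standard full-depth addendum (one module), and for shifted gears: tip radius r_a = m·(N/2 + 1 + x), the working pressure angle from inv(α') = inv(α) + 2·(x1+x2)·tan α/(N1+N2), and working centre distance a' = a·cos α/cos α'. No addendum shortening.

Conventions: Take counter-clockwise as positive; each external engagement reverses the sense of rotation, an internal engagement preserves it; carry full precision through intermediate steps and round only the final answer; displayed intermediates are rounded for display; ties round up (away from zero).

topology: single-mesh involute geometry — m = 2.822, 75T/29T pair
base radii: r_b1 = 96.756162, r_b2 = 37.412383
tip radii: r_a1 = 108.647000, r_a2 = 43.741000
no profile shift: α' = α, a' = a
action lengths: √(r_a1²−r_b1²) = 49.420802, √(r_a2²−r_b2²) = 22.662495
base pitch p_b = π·m·cos α = 8.105825
CR = (49.420802 + 22.662495 − 146.744000·sin 23.89300°)/8.105825 = 1.560309
contact ratio ≈ 1.5603

1.5603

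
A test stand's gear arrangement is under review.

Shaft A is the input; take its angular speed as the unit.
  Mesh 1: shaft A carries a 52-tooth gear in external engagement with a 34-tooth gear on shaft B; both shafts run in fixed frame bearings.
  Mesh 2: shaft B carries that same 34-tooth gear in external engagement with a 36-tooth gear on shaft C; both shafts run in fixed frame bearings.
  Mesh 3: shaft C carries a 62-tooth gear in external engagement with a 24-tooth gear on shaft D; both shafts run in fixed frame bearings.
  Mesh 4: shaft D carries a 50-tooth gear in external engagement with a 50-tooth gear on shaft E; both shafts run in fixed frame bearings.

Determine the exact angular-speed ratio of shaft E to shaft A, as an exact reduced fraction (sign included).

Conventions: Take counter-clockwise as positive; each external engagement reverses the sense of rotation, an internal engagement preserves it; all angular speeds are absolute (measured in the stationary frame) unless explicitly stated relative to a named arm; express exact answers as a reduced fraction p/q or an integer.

403/108

class = fixed-axis compound train [4 meshes; 4 ratios multiply, 4 sense flips]
mesh 1 [52T→34T]: running ratio 26/17, sense −
mesh 2 [34T→36T]: running ratio 13/9, sense +
mesh 3 [62T→24T]: running ratio 403/108, sense −
mesh 4 [50T→50T]: running ratio 403/108, sense +
ω_out/ω_in = 403/108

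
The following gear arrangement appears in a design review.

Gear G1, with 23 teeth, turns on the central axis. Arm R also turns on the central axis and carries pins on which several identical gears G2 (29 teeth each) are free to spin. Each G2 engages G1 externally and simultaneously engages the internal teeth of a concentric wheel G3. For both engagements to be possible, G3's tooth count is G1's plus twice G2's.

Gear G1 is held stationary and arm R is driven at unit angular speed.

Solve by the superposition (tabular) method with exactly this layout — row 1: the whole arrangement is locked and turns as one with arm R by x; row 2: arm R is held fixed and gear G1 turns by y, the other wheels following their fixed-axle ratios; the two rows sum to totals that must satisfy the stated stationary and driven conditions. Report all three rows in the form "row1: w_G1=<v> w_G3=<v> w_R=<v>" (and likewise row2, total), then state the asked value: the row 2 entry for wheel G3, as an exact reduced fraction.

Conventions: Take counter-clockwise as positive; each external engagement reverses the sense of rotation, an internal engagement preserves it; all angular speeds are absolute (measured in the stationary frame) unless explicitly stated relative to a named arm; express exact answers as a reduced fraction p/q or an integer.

planetary set (23T centre, 29T on arm, 81T internal) — Willis relation
superposition row 1 [locked train]: every member turns x
superposition row 2 [arm held]: sun y, ring −(23/81)·y, arm 0
boundary: total ω_sun = x + y = 0 and total ω_arm = x = 1  ⇒  y = -1, x = 1
row 2 ring = −(23/81)·(-1) = 23/81
totals (row 1 + row 2): sun 1 + (-1) = 0, ring 1 + 23/81 = 104/81, arm 1 + 0 = 1
asked cell (row2, ring) = 23/81

row1: w_G1=1 w_G3=1 w_R=1
row2: w_G1=-1 w_G3=23/81 w_R=0
total: w_G1=0 w_G3=104/81 w_R=1
asked value: 23/81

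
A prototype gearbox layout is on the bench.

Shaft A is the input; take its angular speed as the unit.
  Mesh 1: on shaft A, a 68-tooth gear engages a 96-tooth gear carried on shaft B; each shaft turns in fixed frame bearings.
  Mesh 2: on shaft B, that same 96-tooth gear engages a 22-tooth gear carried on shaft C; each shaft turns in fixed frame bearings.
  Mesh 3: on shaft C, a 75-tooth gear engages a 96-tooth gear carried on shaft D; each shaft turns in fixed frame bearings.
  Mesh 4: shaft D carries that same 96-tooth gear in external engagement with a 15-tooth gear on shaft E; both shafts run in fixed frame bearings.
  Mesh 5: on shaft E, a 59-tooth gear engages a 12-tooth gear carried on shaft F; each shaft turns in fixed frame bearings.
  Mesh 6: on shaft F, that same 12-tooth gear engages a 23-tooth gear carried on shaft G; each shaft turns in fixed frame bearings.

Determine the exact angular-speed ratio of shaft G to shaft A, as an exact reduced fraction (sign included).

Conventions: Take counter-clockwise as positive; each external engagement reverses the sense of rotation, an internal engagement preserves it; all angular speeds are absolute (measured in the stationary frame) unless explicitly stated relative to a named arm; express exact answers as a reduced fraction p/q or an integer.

10030/253

class = fixed-axis compound train [6 meshes; 6 ratios multiply, 6 sense flips]
mesh 1 [68T→96T]: running ratio 17/24, sense −
mesh 2 [96T→22T]: running ratio 34/11, sense +
mesh 3 [75T→96T]: running ratio 425/176, sense −
mesh 4 [96T→15T]: running ratio 170/11, sense +
mesh 5 [59T→12T]: running ratio 5015/66, sense −
mesh 6 [12T→23T]: running ratio 10030/253, sense +
ω_out/ω_in = 10030/253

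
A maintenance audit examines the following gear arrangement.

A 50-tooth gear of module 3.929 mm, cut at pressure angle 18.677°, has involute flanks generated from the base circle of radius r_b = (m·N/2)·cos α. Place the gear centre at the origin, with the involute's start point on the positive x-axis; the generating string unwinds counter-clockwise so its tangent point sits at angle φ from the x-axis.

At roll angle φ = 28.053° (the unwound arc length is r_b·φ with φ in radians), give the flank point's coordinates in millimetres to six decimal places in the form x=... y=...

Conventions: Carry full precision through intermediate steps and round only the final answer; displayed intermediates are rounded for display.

class = single-mesh tooth geometry [base-circle involute, m = 3.929, 50T]
pitch radius r_p = m·N/2 = 3.929·50/2 = 98.225000
base radius r_b = r_p·cos α = 98.225000·cos 18.677° = 93.052364
roll angle φ = 28.053° = 0.48961722 rad
x = r_b·(cos φ + φ·sin φ) = 103.546260
y = r_b·(sin φ − φ·cos φ) = 3.554096

x=103.546260 y=3.554096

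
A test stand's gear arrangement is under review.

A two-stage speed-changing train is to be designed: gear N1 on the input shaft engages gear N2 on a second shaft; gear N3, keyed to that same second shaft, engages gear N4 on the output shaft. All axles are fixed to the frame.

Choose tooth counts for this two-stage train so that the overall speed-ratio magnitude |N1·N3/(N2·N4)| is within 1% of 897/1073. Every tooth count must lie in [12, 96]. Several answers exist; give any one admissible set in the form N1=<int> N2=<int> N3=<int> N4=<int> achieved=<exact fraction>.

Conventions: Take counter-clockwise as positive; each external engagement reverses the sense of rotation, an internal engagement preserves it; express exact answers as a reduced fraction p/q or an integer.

topology: fixed-axis compound train — 2 stages, target 897/1073
target = 897/1073 in lowest terms: an exact hit needs N1·N3 = k·897 and N2·N4 = k·1073 for one integer k, every count in [12, 96]; additionally prefer no 1:1 stage (N1 ≠ N2, N3 ≠ N4)
k = 1: N1·N3 = 897 = 13·69, N2·N4 = 1073 = 29·37
achieved = 13·69/(29·37) = 897/1073; |achieved − target| = 0 ≤ 897/107300 ✓

N1=13 N2=29 N3=69 N4=37 achieved=897/1073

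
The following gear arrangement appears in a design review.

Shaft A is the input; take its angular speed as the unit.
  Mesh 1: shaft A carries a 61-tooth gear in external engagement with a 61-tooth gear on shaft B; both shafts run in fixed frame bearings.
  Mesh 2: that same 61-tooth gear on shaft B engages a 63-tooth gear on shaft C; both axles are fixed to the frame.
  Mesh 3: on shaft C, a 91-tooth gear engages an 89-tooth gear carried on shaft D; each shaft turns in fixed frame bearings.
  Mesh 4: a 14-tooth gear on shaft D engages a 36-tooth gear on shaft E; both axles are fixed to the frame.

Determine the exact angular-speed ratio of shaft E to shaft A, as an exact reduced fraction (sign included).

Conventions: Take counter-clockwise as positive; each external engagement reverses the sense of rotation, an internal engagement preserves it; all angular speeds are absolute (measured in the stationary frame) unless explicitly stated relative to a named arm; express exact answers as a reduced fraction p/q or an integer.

5551/14418

class = fixed-axis compound train [4 meshes; 4 ratios multiply, 4 sense flips]
mesh 1 [61T→61T]: running ratio 1, sense −
mesh 2 [61T→63T]: running ratio 61/63, sense +
mesh 3 [91T→89T]: running ratio 793/801, sense −
mesh 4 [14T→36T]: running ratio 5551/14418, sense +
ω_out/ω_in = 5551/14418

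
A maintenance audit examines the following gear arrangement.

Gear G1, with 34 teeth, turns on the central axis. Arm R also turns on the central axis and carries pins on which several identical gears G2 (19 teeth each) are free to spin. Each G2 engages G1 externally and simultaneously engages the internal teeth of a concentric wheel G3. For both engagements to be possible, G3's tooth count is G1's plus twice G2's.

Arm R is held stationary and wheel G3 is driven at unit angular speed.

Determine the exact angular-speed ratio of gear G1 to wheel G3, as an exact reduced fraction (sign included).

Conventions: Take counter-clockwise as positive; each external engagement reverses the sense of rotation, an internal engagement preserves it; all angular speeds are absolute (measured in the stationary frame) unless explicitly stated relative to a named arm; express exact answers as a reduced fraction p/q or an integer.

-36/17

class = planetary set [G3 = 34+2·19 = 72; Willis about the carrier]
ring teeth: 34 + 2·19 = 72
34(ω_sun−ω_arm) = −72(ω_ring−ω_arm),  ω_arm = 0, ω_ring = 1
ω_sun = 0 − (72/34)(1−0) = -36/17
ω_out/ω_in = -36/17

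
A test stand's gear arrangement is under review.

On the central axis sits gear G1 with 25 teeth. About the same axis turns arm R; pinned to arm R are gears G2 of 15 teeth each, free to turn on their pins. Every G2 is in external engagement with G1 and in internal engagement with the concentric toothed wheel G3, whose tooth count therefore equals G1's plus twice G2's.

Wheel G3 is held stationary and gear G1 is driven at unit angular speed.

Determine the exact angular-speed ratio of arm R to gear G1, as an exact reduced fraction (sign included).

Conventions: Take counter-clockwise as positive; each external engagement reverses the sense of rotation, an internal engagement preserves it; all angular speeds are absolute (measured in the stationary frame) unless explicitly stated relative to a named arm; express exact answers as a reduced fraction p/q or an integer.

5/16

recognized (axles ride arm R): planetary set, 25/15/55 teeth
ring teeth: 25 + 2·15 = 55
25(ω_sun−ω_arm) = −55(ω_ring−ω_arm),  ω_ring = 0, ω_sun = 1
25(1−ω_arm) = −55(0−ω_arm)  ⇒  80·ω_arm = 25  ⇒  ω_arm = 5/16
ω_out/ω_in = 5/16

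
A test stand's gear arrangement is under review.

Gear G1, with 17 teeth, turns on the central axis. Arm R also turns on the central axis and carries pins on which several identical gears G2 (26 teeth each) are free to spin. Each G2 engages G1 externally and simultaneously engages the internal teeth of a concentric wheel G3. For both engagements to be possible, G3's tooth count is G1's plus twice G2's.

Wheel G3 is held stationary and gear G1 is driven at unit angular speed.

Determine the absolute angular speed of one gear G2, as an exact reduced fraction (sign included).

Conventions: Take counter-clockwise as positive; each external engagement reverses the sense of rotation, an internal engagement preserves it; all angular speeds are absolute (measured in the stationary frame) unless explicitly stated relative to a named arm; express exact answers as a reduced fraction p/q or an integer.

class = planetary set [G3 = 17+2·26 = 69; Willis about the carrier]
ring teeth: 17 + 2·26 = 69
17(ω_sun−ω_arm) = −69(ω_ring−ω_arm),  ω_ring = 0, ω_sun = 1
17(1−ω_arm) = −69(0−ω_arm)  ⇒  86·ω_arm = 17  ⇒  ω_arm = 17/86
sun–planet mesh: 17·(1−17/86) = −26·(ω_p−ω_arm)  ⇒  ω_p−ω_arm = -1173/2236
ω_p = 17/86 − 1173/2236 = -17/52
exact speed ratio = -17/52

-17/52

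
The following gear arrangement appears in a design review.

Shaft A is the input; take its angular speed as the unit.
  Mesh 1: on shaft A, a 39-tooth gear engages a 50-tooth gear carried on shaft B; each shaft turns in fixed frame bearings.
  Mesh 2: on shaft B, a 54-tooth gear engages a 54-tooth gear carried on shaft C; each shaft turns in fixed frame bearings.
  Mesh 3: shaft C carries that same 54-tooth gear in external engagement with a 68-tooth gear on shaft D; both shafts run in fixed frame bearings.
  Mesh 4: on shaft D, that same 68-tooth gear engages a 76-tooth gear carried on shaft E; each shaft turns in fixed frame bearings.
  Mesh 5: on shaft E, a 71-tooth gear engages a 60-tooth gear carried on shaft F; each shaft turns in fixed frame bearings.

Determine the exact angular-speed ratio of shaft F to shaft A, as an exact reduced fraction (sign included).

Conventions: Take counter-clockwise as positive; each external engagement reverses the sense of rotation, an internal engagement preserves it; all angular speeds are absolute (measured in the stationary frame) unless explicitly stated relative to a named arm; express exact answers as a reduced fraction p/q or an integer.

class = fixed-axis compound train [5 meshes; 5 ratios multiply, 5 sense flips]
mesh 1 [39T→50T]: running ratio 39/50, sense −
mesh 2 [54T→54T]: running ratio 39/50, sense +
mesh 3 [54T→68T]: running ratio 1053/1700, sense −
mesh 4 [68T→76T]: running ratio 1053/1900, sense +
mesh 5 [71T→60T]: running ratio 24921/38000, sense −
ω_out/ω_in = -24921/38000

-24921/38000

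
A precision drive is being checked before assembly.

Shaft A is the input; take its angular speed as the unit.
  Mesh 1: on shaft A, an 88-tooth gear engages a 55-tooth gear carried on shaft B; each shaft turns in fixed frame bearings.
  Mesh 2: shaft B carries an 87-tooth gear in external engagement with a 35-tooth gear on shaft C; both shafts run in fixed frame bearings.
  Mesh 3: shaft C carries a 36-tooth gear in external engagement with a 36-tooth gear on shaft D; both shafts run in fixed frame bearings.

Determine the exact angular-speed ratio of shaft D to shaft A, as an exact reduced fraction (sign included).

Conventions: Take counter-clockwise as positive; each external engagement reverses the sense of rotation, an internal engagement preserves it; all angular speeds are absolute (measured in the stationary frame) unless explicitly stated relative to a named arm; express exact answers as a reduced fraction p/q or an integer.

-696/175

class = fixed-axis compound train [3 meshes; 3 ratios multiply, 3 sense flips]
mesh 1 [88T→55T]: running ratio 8/5, sense −
mesh 2 [87T→35T]: running ratio 696/175, sense +
mesh 3 [36T→36T]: running ratio 696/175, sense −
ω_out/ω_in = -696/175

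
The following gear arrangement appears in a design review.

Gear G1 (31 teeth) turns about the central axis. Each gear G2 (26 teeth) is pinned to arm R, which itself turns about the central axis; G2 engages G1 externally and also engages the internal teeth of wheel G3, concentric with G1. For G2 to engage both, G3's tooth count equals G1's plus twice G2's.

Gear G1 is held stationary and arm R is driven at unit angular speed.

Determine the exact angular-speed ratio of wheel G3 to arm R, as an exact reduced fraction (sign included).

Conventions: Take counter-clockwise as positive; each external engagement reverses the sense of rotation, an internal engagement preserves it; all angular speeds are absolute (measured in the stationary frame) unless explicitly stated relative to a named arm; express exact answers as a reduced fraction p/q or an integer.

recognized (axles ride arm R): planetary set, 31/26/83 teeth
ring teeth: 31 + 2·26 = 83
31(ω_sun−ω_arm) = −83(ω_ring−ω_arm),  ω_sun = 0, ω_arm = 1
ω_ring = 1 − (31/83)(0−1) = 114/83
ω_out/ω_in = 114/83

114/83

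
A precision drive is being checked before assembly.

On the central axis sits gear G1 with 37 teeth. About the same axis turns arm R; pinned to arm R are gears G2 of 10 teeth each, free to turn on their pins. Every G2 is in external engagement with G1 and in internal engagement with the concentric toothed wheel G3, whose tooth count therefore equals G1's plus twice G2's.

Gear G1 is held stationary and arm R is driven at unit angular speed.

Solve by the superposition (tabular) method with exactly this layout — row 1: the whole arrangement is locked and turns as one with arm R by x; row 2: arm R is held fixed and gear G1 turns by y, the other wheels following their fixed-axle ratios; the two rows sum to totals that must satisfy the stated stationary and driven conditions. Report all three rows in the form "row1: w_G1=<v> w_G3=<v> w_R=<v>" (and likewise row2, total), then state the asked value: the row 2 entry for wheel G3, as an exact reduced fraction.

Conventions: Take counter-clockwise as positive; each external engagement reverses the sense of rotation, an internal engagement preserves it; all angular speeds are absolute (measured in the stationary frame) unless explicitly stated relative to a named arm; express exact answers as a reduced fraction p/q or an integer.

class = planetary set [G3 = 37+2·10 = 57; Willis about the carrier]
row 1 (train locked, turned with arm): all members turn x
superposition row 2 [arm held]: sun y, ring −(37/57)·y, arm 0
boundary: total ω_sun = x + y = 0 and total ω_arm = x = 1  ⇒  y = -1, x = 1
row 2 ring = −(37/57)·(-1) = 37/57
totals (row 1 + row 2): sun 1 + (-1) = 0, ring 1 + 37/57 = 94/57, arm 1 + 0 = 1
asked cell (row2, ring) = 37/57

row1: w_G1=1 w_G3=1 w_R=1
row2: w_G1=-1 w_G3=37/57 w_R=0
total: w_G1=0 w_G3=94/57 w_R=1
asked value: 37/57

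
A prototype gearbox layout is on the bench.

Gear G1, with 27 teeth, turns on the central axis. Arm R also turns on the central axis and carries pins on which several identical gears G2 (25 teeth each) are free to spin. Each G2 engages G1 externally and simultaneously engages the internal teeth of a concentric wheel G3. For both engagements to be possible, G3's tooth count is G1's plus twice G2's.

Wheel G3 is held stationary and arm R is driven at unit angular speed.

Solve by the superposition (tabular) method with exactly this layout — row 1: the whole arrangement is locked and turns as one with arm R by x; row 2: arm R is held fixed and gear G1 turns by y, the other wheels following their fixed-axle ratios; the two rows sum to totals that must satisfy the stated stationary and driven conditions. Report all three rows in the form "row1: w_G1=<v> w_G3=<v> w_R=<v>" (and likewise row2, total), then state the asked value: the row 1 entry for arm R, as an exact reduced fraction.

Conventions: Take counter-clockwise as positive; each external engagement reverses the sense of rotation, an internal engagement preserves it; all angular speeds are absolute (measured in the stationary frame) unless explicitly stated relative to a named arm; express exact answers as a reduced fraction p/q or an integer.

recognized (axles ride arm R): planetary set, 27/25/77 teeth
row 1: whole set turns with the arm by x
row 2 (arm held, sun turns y): ω_ring = −(27/77)·y, ω_arm = 0
boundary: total ω_ring = x − (27/77)·y = 0 and total ω_arm = x = 1  ⇒  y = 77/27, x = 1
row 2 ring = −(27/77)·77/27 = -1
totals (row 1 + row 2): sun 1 + 77/27 = 104/27, ring 1 + (-1) = 0, arm 1 + 0 = 1
asked cell (row1, arm) = 1

row1: w_G1=1 w_G3=1 w_R=1
row2: w_G1=77/27 w_G3=-1 w_R=0
total: w_G1=104/27 w_G3=0 w_R=1
asked value: 1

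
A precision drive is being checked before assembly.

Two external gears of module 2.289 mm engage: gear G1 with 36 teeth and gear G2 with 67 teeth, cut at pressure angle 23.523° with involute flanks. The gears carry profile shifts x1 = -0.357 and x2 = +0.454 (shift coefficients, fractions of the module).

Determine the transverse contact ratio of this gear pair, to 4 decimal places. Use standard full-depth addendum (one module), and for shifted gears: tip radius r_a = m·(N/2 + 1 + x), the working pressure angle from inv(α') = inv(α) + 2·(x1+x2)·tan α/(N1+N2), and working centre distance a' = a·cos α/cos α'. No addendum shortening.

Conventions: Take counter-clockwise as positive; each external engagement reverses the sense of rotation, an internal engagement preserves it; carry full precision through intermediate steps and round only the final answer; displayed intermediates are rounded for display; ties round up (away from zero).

1.5821

recognized (one external pair, fixed centres): single-mesh tooth geometry, m = 2.289, N1 = 36, N2 = 67
base radii: r_b1 = 37.778111, r_b2 = 70.309262
tip radii: r_a1 = 42.673827, r_a2 = 80.009706
inv(α') = inv(23.523°) + 2·(-0.357+0.454)·tan α/(36+67) = 0.02555584  ⇒  α' = 23.76804°
a' = a·cos α / cos α' = 117.8835·cos 23.523°/cos 23.76804° = 118.104446
action lengths: √(r_a1²−r_b1²) = 19.846154, √(r_a2²−r_b2²) = 38.185871
base pitch p_b = π·m·cos α = 6.593524
CR = (19.846154 + 38.185871 − 118.104446·sin 23.76804°)/6.593524 = 1.582131
contact ratio ≈ 1.5821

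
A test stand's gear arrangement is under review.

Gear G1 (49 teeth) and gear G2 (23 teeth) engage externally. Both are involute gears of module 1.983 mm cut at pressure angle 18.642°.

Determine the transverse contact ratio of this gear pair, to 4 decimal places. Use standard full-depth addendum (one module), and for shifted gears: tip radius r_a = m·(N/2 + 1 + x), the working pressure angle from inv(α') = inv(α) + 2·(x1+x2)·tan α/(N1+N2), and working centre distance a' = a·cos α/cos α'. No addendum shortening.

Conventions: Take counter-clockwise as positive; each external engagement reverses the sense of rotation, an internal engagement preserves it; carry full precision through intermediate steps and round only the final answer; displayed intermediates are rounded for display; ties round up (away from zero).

1.7363

topology: single-mesh involute geometry — m = 1.983, 49T/23T pair
base radii: r_b1 = 46.034535, r_b2 = 21.608047
tip radii: r_a1 = 50.566500, r_a2 = 24.787500
no profile shift: α' = α, a' = a
action lengths: √(r_a1²−r_b1²) = 20.923492, √(r_a2²−r_b2²) = 12.145471
base pitch p_b = π·m·cos α = 5.902929
CR = (20.923492 + 12.145471 − 71.388000·sin 18.64200°)/5.902929 = 1.736342
contact ratio ≈ 1.7363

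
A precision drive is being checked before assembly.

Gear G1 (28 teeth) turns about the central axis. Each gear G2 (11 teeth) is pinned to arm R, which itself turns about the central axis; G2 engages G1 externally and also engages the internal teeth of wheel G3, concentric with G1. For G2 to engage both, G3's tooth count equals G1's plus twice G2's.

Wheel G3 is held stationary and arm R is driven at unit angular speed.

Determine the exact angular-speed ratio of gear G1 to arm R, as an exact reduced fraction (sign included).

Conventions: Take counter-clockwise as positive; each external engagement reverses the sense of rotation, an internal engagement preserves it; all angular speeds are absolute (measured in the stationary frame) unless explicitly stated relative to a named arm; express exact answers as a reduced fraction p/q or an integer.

planetary set (28T centre, 11T on arm, 50T internal) — Willis relation
ring teeth: 28 + 2·11 = 50
28(ω_sun−ω_arm) = −50(ω_ring−ω_arm),  ω_ring = 0, ω_arm = 1
ω_sun = 1 − (50/28)(0−1) = 39/14
ω_out/ω_in = 39/14

39/14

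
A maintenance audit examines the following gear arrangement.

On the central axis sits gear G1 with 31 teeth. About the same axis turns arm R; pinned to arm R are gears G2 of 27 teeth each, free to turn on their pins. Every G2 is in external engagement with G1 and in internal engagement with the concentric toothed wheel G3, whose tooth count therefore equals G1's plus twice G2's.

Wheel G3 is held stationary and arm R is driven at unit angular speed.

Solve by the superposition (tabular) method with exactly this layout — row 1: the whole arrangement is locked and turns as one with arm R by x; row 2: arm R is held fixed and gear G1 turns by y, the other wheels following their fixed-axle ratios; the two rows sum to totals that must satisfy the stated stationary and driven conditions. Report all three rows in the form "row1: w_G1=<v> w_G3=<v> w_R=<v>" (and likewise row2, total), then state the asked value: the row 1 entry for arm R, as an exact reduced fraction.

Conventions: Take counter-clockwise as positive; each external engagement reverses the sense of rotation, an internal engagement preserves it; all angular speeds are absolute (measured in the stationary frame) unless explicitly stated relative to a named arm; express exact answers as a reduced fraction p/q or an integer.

topology: planetary set — G1 31T / G2 27T / G3 85T, arm = carrier (Willis)
superposition row 1 [locked train]: every member turns x
superposition row 2 [arm held]: sun y, ring −(31/85)·y, arm 0
boundary: total ω_ring = x − (31/85)·y = 0 and total ω_arm = x = 1  ⇒  y = 85/31, x = 1
row 2 ring = −(31/85)·85/31 = -1
totals (row 1 + row 2): sun 1 + 85/31 = 116/31, ring 1 + (-1) = 0, arm 1 + 0 = 1
asked cell (row1, arm) = 1

row1: w_G1=1 w_G3=1 w_R=1
row2: w_G1=85/31 w_G3=-1 w_R=0
total: w_G1=116/31 w_G3=0 w_R=1
asked value: 1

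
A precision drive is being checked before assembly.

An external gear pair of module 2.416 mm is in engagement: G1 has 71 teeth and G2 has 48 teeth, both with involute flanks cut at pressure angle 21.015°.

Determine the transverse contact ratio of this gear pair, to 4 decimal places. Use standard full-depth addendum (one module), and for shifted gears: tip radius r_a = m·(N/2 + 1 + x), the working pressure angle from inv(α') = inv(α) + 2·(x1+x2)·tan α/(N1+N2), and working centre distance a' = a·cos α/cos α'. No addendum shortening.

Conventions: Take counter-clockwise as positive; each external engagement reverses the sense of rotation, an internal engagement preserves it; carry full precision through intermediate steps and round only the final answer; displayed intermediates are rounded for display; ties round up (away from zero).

single-mesh involute tooth geometry (71T engaging 48T at module 2.416)
base radii: r_b1 = 80.063276, r_b2 = 54.127286
tip radii: r_a1 = 88.184000, r_a2 = 60.400000
no profile shift: α' = α, a' = a
action lengths: √(r_a1²−r_b1²) = 36.963355, √(r_a2²−r_b2²) = 26.802928
base pitch p_b = π·m·cos α = 7.085245
CR = (36.963355 + 26.802928 − 143.752000·sin 21.01500°)/7.085245 = 1.724011
contact ratio ≈ 1.7240

1.7240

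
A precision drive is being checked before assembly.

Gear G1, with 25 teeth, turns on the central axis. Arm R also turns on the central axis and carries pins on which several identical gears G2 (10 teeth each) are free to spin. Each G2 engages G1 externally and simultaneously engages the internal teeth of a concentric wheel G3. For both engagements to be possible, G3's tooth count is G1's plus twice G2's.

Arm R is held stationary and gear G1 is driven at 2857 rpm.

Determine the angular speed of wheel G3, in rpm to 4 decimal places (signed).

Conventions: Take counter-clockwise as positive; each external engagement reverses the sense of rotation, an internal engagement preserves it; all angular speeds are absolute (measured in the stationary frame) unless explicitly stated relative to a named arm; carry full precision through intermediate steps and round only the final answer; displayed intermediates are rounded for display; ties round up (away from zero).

class = planetary set [G3 = 25+2·10 = 45; Willis about the carrier]
normalise by the input: solve with ω_sun = 1, then scale by 2857 rpm
ring teeth: 25 + 2·10 = 45
25(ω_sun−ω_arm) = −45(ω_ring−ω_arm),  ω_arm = 0, ω_sun = 1
ω_ring = 0 − (25/45)(1−0) = -5/9
scale: ω_ring = -5/9 × 2857 rpm = -1587.2222 rpm

-1587.2222 rpm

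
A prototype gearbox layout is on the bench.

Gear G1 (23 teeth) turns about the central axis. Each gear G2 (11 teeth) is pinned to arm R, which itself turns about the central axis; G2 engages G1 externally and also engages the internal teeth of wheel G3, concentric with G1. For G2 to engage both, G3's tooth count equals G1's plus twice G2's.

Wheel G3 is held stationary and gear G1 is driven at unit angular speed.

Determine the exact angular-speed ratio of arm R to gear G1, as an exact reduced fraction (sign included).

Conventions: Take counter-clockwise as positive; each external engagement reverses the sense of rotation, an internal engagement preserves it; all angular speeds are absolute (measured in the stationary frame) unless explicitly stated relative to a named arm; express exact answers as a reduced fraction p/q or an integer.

23/68

recognized (axles ride arm R): planetary set, 23/11/45 teeth
ring teeth: 23 + 2·11 = 45
23(ω_sun−ω_arm) = −45(ω_ring−ω_arm),  ω_ring = 0, ω_sun = 1
23(1−ω_arm) = −45(0−ω_arm)  ⇒  68·ω_arm = 23  ⇒  ω_arm = 23/68
ω_out/ω_in = 23/68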